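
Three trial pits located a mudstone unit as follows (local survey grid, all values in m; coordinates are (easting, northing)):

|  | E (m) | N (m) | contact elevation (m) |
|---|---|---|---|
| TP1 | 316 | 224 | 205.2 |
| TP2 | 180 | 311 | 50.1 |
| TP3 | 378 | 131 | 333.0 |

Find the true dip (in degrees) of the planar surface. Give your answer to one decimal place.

Let the plane be z = a·E + b·N + c.
TP2−TP1: −136a + 87b = −155.1;  TP3−TP1: 62a − 93b = 127.8.
Solving gives a = 0.45571, b = −1.07039.
Gradient magnitude |∇z| = √(a² + b²) = √(0.20767 + 1.14573) = 1.16336.
True dip = arctan(1.16336) = 49.3°, dipping toward NNW (azimuth ≈ 337°).

49.3°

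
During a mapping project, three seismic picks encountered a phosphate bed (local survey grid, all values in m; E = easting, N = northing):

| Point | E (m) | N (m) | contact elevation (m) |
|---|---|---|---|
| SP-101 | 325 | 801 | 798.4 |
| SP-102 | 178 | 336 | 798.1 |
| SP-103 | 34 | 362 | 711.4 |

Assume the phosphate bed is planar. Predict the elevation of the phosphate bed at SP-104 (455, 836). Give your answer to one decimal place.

866.2 m

Two edge vectors: SP-101→SP-102 = (-147, -465, -0.3), SP-101→SP-103 = (-291, -439, -87).
Normal n = (SP-101→SP-102) × (SP-101→SP-103) = (40323.3, -12701.7, -70782).
So ∂z/∂E = −n_x/n_z = 0.56968 and ∂z/∂N = −n_y/n_z = −0.17945.
Intercept c from SP-101: 798.4 − 185.15 + 143.74 = 756.99.
At (455, 836): z = 259.2 − 150.0 + 756.99 = 866.2 m.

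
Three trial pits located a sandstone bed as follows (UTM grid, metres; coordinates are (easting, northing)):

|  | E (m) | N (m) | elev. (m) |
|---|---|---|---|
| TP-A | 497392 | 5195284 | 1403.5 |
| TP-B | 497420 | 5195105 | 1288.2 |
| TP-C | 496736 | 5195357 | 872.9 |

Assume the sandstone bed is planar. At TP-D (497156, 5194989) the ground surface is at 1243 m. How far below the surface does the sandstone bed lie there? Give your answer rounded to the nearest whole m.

Let the plane be z = a·E + b·N + c.
TP-B−TP-A: 28a − 179b = −115.3;  TP-C−TP-A: −656a + 73b = −530.6.
Solving gives a = 0.89611978, b = 0.78430924.
Then c = 1403.5 − a·497392 − b·5195284 = −4519028.55.
At (497156, 5194989): z_contact = 445511.3 + 4074477.9 − 4519028.55 = 960.6 m.
Depth below ground = 1243 − 960.6 = 282 m.

282 m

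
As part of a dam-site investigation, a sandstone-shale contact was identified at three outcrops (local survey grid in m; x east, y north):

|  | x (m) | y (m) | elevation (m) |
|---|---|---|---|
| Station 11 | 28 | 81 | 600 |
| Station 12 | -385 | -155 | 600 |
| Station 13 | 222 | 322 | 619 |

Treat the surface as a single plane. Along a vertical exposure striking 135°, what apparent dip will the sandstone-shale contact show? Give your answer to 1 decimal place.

Two edge vectors: Station 11→Station 12 = (-413, -236, 0), Station 11→Station 13 = (194, 241, 19).
Normal n = (Station 11→Station 12) × (Station 11→Station 13) = (-4484, 7847, -53749).
So ∂z/∂x = −n_x/n_z = −0.08342 and ∂z/∂y = −n_y/n_z = 0.14599.
Unit vector along 135° is (sin 135°, cos 135°) = (0.7071, -0.7071).
Slope in that direction = a·(0.7071) + b·(-0.7071) = −0.16222.
Apparent dip = arctan|0.16222| = 9.2° (true dip is 9.5°, so apparent ≤ true as expected).

9.2°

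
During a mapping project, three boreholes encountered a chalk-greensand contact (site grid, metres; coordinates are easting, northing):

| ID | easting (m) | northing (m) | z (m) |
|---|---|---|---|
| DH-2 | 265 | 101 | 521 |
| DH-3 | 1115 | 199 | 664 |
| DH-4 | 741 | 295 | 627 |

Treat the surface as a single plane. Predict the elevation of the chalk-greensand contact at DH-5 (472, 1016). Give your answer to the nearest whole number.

722 m

Two edge vectors: DH-2→DH-3 = (850, 98, 143), DH-2→DH-4 = (476, 194, 106).
Normal n = (DH-2→DH-3) × (DH-2→DH-4) = (-17354, -22032, 118252).
So ∂z/∂easting = −n_x/n_z = 0.14675 and ∂z/∂northing = −n_y/n_z = 0.18631.
Intercept c from DH-2: 521 − 38.89 − 18.82 = 463.29.
At (472, 1016): z = 69.3 + 189.3 + 463.29 = 721.9 m.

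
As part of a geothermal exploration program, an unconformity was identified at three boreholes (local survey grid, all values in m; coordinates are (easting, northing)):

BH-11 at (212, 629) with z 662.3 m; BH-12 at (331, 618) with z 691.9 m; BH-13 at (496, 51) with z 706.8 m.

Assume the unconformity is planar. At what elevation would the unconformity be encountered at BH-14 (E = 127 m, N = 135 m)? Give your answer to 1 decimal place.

Let the plane be z = a·E + b·N + c.
BH-12−BH-11: 119a − 11b = 29.6;  BH-13−BH-11: 284a − 578b = 44.5.
Solving gives a = 0.25312, b = 0.04738.
Then c = 662.3 − a·212 − b·629 = 578.84.
At (127, 135): z = 32.1 + 6.4 + 578.84 = 617.4 m.

617.4 m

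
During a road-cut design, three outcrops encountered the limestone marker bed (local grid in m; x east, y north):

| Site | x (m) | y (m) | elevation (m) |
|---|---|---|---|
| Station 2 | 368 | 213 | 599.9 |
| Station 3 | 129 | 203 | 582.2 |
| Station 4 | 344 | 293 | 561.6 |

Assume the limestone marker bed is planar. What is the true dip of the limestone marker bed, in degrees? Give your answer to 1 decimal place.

24.7°

Let the plane be z = a·x + b·y + c.
Station 3−Station 2: −239a − 10b = −17.7;  Station 4−Station 2: −24a + 80b = −38.3.
Solving gives a = 0.09292, b = −0.45087.
Gradient magnitude |∇z| = √(a² + b²) = √(0.00863 + 0.20329) = 0.46035.
True dip = arctan(0.46035) = 24.7°, dipping toward NNW (azimuth ≈ 348°).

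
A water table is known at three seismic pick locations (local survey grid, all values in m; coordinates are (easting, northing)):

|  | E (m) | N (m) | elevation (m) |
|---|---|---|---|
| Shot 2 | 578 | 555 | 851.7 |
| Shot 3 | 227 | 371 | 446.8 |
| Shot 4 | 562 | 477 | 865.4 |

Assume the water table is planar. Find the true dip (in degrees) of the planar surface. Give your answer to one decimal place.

Let the plane be z = a·E + b·N + c.
Shot 3−Shot 2: −351a − 184b = −404.9;  Shot 4−Shot 2: −16a − 78b = 13.7.
Solving gives a = 1.39572, b = −0.46194.
Gradient magnitude |∇z| = √(a² + b²) = √(1.94803 + 0.21339) = 1.47018.
True dip = arctan(1.47018) = 55.8°, dipping toward WNW (azimuth ≈ 288°).

55.8°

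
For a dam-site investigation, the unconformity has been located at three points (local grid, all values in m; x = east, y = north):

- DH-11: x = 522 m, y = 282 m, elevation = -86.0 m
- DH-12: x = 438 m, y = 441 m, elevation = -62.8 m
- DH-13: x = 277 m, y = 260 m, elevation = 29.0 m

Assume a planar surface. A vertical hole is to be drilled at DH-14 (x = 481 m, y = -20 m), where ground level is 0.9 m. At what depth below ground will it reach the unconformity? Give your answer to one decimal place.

Two edge vectors: DH-11→DH-12 = (-84, 159, 23.2), DH-11→DH-13 = (-245, -22, 115).
Normal n = (DH-11→DH-12) × (DH-11→DH-13) = (18795.4, 3976, 40803).
So ∂z/∂x = −n_x/n_z = −0.46064 and ∂z/∂y = −n_y/n_z = −0.09744.
Intercept c from DH-11: -86 + 240.45 + 27.48 = 181.93.
At (481, -20): z_contact = −221.57 + 1.95 + 181.93 = -37.69 m.
Depth below ground = 0.9 − (-37.69) = 38.6 m.

38.6 m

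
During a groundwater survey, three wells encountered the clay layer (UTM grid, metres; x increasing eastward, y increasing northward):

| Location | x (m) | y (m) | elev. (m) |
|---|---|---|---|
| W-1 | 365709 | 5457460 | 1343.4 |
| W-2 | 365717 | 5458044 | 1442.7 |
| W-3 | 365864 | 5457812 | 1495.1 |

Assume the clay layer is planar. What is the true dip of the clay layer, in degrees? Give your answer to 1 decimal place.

32.3°

Two edge vectors: W-1→W-2 = (8, 584, 99.3), W-1→W-3 = (155, 352, 151.7).
Normal n = (W-1→W-2) × (W-1→W-3) = (53639.2, 14177.9, -87704).
So ∂z/∂x = −n_x/n_z = 0.61159 and ∂z/∂y = −n_y/n_z = 0.16166.
Gradient magnitude |∇z| = √(a² + b²) = √(0.37405 + 0.02613) = 0.63260.
True dip = arctan(0.63260) = 32.3°, dipping toward WSW (azimuth ≈ 255°).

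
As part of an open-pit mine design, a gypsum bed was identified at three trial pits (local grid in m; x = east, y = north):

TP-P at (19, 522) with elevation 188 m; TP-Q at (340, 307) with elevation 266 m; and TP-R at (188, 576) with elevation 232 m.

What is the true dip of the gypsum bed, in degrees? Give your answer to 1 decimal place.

Two edge vectors: TP-P→TP-Q = (321, -215, 78), TP-P→TP-R = (169, 54, 44).
Normal n = (TP-P→TP-Q) × (TP-P→TP-R) = (-13672, -942, 53669).
So ∂z/∂x = −n_x/n_z = 0.25475 and ∂z/∂y = −n_y/n_z = 0.01755.
Gradient magnitude |∇z| = √(a² + b²) = √(0.06490 + 0.00031) = 0.25535.
True dip = arctan(0.25535) = 14.3°, dipping toward W (azimuth ≈ 266°).

14.3°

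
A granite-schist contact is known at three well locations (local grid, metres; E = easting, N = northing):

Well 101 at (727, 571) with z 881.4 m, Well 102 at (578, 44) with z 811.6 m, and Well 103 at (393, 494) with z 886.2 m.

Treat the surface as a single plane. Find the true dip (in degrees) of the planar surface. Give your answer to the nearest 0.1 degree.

8.7°

Two edge vectors: Well 101→Well 102 = (-149, -527, -69.8), Well 101→Well 103 = (-334, -77, 4.8).
Normal n = (Well 101→Well 102) × (Well 101→Well 103) = (-7904.2, 24028.4, -164545).
So ∂z/∂E = −n_x/n_z = −0.04804 and ∂z/∂N = −n_y/n_z = 0.14603.
Gradient magnitude |∇z| = √(a² + b²) = √(0.00231 + 0.02132) = 0.15373.
True dip = arctan(0.15373) = 8.7°, dipping toward SSE (azimuth ≈ 162°).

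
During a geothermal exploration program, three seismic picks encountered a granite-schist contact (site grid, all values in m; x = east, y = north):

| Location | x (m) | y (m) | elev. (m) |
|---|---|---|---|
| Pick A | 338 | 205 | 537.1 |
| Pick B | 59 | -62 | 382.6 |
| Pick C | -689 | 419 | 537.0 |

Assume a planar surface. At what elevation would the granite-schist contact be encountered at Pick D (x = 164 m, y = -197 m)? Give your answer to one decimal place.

Let the plane be z = a·x + b·y + c.
Pick B−Pick A: −279a − 267b = −154.5;  Pick C−Pick A: −1027a + 214b = −0.1.
Solving gives a = 0.09910, b = 0.47510.
Then c = 537.1 − a·338 − b·205 = 406.21.
At (164, -197): z = 16.3 − 93.6 + 406.21 = 328.9 m.

328.9 m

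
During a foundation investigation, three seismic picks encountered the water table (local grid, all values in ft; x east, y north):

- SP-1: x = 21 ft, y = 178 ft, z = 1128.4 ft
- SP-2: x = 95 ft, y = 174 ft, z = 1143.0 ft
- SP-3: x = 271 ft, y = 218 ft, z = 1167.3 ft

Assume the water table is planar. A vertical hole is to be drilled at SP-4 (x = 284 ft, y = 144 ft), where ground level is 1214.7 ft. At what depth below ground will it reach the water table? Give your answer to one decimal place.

30.6 ft

Let the plane be z = a·x + b·y + c.
SP-2−SP-1: 74a − 4b = 14.6;  SP-3−SP-1: 250a + 40b = 38.9.
Solving gives a = 0.18677, b = −0.19480.
Then c = 1128.4 − a·21 − b·178 = 1159.15.
At (284, 144): z_contact = 53.04 − 28.05 + 1159.15 = 1184.14 ft.
Depth below ground = 1214.7 − 1184.14 = 30.6 ft.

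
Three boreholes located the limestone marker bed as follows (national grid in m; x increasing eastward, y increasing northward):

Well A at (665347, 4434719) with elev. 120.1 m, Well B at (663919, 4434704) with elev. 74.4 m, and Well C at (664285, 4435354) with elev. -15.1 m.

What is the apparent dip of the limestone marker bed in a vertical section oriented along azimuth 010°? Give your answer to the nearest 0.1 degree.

Let the plane be z = a·x + b·y + c.
Well B−Well A: −1428a − 15b = −45.7;  Well C−Well A: −1062a + 635b = −135.2.
Solving gives a = 0.03365, b = −0.15664.
Unit vector along 010° is (sin 10°, cos 10°) = (0.1736, 0.9848).
Slope in that direction = a·(0.1736) + b·(0.9848) = −0.14842.
Apparent dip = arctan|0.14842| = 8.4° (true dip is 9.1°, so apparent ≤ true as expected).

8.4°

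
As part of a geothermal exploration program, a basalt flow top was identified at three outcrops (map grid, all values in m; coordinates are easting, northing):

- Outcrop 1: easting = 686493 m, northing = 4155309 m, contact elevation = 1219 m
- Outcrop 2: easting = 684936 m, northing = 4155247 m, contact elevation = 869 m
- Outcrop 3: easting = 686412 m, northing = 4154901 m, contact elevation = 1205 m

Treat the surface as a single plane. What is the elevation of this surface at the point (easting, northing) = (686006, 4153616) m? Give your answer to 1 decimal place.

Let the plane be z = a·easting + b·northing + c.
Outcrop 2−Outcrop 1: −1557a − 62b = −350;  Outcrop 3−Outcrop 1: −81a − 408b = −14.
Solving gives a = 0.225205241, b = −0.010396139.
Then c = 1219 − a·686493 − b·4155309 = −110183.65.
At (686006, 4153616): z = 154492.1 − 43181.6 − 110183.65 = 1126.9 m.

1126.9 m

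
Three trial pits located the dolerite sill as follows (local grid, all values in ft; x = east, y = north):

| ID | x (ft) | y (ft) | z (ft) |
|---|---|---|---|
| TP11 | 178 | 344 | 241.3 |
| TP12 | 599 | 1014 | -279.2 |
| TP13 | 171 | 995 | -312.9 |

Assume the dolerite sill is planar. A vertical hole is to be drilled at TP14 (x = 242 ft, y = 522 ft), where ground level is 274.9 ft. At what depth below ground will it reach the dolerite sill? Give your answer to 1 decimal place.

Two edge vectors: TP11→TP12 = (421, 670, -520.5), TP11→TP13 = (-7, 651, -554.2).
Normal n = (TP11→TP12) × (TP11→TP13) = (-32468.5, 236961.7, 278761).
So ∂z/∂x = −n_x/n_z = 0.116474 and ∂z/∂y = −n_y/n_z = −0.850053.
Intercept c from TP11: 241.3 − 20.73 + 292.42 = 512.99.
At (242, 522): z_contact = 28.19 − 443.73 + 512.99 = 97.44 ft.
Depth below ground = 274.9 − 97.44 = 177.5 ft.

177.5 ft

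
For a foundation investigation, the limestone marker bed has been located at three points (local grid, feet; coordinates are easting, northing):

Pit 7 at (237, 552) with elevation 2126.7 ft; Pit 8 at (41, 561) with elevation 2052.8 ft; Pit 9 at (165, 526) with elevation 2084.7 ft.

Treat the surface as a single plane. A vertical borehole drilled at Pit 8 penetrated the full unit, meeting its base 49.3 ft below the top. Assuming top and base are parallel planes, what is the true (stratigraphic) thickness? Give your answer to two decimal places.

41.41 ft

Let the plane be z = a·easting + b·northing + c.
Pit 8−Pit 7: −196a + 9b = −73.9;  Pit 9−Pit 7: −72a − 26b = −42.
Solving gives a = 0.40031, b = 0.50682.
|∇z| = √(a²+b²) = 0.64585, so dip δ = arctan(0.64585) = 32.86°.
True thickness = vertical thickness × cos δ = 49.3 × cos 32.86° = 41.41 ft.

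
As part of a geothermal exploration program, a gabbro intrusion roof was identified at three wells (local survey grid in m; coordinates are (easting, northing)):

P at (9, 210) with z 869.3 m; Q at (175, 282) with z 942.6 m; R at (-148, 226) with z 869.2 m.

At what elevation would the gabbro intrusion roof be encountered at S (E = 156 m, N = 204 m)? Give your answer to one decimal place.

Two edge vectors: P→Q = (166, 72, 73.3), P→R = (-157, 16, -0.1).
Normal n = (P→Q) × (P→R) = (-1180, -11491.5, 13960).
So ∂z/∂E = −n_x/n_z = 0.08453 and ∂z/∂N = −n_y/n_z = 0.82317.
Intercept c from P: 869.3 − 0.76 − 172.87 = 695.67.
At (156, 204): z = 13.2 + 167.9 + 695.67 = 876.8 m.

876.8 m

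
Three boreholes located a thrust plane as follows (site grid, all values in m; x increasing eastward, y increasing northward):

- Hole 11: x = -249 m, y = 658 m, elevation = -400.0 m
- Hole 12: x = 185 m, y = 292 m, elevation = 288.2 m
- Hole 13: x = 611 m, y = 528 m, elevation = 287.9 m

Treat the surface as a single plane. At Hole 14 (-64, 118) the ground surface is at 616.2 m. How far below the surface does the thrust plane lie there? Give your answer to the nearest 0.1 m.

Two edge vectors: Hole 11→Hole 12 = (434, -366, 688.2), Hole 11→Hole 13 = (860, -130, 687.9).
Normal n = (Hole 11→Hole 12) × (Hole 11→Hole 13) = (-162305.4, 293303.4, 258340).
So ∂z/∂x = −n_x/n_z = 0.62826 and ∂z/∂y = −n_y/n_z = −1.13534.
Intercept c from Hole 11: -400 + 156.44 + 747.05 = 503.49.
At (-64, 118): z_contact = −40.21 − 133.97 + 503.49 = 329.31 m.
Depth below ground = 616.2 − 329.31 = 286.9 m.

286.9 m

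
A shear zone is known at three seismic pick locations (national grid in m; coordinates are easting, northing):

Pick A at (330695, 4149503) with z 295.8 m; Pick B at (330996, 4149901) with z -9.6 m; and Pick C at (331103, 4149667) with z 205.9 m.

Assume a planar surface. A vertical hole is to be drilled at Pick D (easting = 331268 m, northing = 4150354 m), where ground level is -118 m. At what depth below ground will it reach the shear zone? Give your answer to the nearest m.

248 m

Two edge vectors: Pick A→Pick B = (301, 398, -305.4), Pick A→Pick C = (408, 164, -89.9).
Normal n = (Pick A→Pick B) × (Pick A→Pick C) = (14305.4, -97543.3, -113020).
So ∂z/∂easting = −n_x/n_z = 0.12657406 and ∂z/∂northing = −n_y/n_z = −0.86306229.
Intercept c from Pick A: 295.8 − 41857.41 + 3581279.56 = 3539717.95.
At (331268, 4150354): z_contact = 41929.9 − 3582014.0 + 3539717.95 = -366.1 m.
Depth below ground = -118 − (-366.1) = 248 m.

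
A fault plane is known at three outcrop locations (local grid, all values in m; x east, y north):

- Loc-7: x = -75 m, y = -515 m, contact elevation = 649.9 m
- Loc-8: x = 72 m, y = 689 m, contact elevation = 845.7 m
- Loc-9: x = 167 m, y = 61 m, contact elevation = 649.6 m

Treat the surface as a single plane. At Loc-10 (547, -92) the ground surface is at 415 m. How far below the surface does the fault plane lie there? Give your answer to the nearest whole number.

9 m

Two edge vectors: Loc-7→Loc-8 = (147, 1204, 195.8), Loc-7→Loc-9 = (242, 576, -0.3).
Normal n = (Loc-7→Loc-8) × (Loc-7→Loc-9) = (-113142, 47427.7, -206696).
So ∂z/∂x = −n_x/n_z = −0.54738 and ∂z/∂y = −n_y/n_z = 0.22946.
Intercept c from Loc-7: 649.9 − 41.05 + 118.17 = 727.02.
At (547, -92): z_contact = −299.4 − 21.1 + 727.02 = 406.5 m.
Depth below ground = 415 − 406.5 = 9 m.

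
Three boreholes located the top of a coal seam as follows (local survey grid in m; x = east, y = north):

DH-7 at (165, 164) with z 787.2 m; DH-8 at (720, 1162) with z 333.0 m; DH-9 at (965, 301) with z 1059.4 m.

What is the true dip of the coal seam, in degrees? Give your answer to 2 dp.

40.33°

Let the plane be z = a·x + b·y + c.
DH-8−DH-7: 555a + 998b = −454.2;  DH-9−DH-7: 800a + 137b = 272.2.
Solving gives a = 0.46221, b = −0.71215.
Gradient magnitude |∇z| = √(a² + b²) = √(0.21363 + 0.50716) = 0.84899.
True dip = arctan(0.84899) = 40.33°, dipping toward NNW (azimuth ≈ 327°).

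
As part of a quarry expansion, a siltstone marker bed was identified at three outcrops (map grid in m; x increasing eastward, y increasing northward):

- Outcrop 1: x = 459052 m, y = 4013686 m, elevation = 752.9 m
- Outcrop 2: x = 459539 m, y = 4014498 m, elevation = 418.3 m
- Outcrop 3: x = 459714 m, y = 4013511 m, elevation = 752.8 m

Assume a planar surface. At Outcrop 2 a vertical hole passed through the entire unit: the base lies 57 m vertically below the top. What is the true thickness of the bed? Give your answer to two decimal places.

Let the plane be z = a·x + b·y + c.
Outcrop 2−Outcrop 1: 487a + 812b = −334.6;  Outcrop 3−Outcrop 1: 662a − 175b = −0.1.
Solving gives a = −0.09415, b = −0.35560.
|∇z| = √(a²+b²) = 0.36785, so dip δ = arctan(0.36785) = 20.20°.
True thickness = vertical thickness × cos δ = 57 × cos 20.20° = 53.50 m.

53.50 m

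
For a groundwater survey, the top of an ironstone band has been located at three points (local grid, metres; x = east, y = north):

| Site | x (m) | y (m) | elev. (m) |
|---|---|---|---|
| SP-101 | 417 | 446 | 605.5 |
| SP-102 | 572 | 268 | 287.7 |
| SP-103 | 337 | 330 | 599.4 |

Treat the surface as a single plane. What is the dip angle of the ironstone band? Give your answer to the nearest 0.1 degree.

Two edge vectors: SP-101→SP-102 = (155, -178, -317.8), SP-101→SP-103 = (-80, -116, -6.1).
Normal n = (SP-101→SP-102) × (SP-101→SP-103) = (-35779, 26369.5, -32220).
So ∂z/∂x = −n_x/n_z = −1.11046 and ∂z/∂y = −n_y/n_z = 0.81842.
Gradient magnitude |∇z| = √(a² + b²) = √(1.23312 + 0.66981) = 1.37947.
True dip = arctan(1.37947) = 54.1°, dipping toward SE (azimuth ≈ 126°).

54.1°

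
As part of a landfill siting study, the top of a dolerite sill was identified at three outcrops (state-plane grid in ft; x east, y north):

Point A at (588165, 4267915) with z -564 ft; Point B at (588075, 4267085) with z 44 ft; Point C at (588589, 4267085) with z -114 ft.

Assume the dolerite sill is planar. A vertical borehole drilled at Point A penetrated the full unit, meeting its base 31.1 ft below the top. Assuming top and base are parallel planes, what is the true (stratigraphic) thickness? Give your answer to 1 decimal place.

24.7 ft

Let the plane be z = a·x + b·y + c.
Point B−Point A: −90a − 830b = 608;  Point C−Point A: 424a − 830b = 450.
Solving gives a = −0.30739, b = −0.69920.
|∇z| = √(a²+b²) = 0.76379, so dip δ = arctan(0.76379) = 37.37°.
True thickness = vertical thickness × cos δ = 31.1 × cos 37.37° = 24.7 ft.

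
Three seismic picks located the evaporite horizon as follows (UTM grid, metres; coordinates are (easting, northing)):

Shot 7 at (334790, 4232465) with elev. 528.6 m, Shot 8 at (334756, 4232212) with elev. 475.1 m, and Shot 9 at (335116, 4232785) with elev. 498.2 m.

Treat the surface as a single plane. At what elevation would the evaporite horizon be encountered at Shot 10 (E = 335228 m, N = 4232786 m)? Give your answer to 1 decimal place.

Two edge vectors: Shot 7→Shot 8 = (-34, -253, -53.5), Shot 7→Shot 9 = (326, 320, -30.4).
Normal n = (Shot 7→Shot 8) × (Shot 7→Shot 9) = (24811.2, -18474.6, 71598).
So ∂z/∂E = −n_x/n_z = −0.346534819 and ∂z/∂N = −n_y/n_z = 0.258032347.
Intercept c from Shot 7: 528.6 + 116016.39 − 1092112.88 = −975567.89.
At (335228, 4232786): z = −116168.2 + 1092195.7 − 975567.89 = 459.6 m.

459.6 m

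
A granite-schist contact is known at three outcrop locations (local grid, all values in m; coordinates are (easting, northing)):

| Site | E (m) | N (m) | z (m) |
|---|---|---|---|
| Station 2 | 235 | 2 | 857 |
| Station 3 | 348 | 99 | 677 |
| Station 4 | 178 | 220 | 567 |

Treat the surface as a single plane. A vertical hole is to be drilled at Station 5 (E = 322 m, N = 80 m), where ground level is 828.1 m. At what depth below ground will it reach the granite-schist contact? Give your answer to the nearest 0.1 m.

Two edge vectors: Station 2→Station 3 = (113, 97, -180), Station 2→Station 4 = (-57, 218, -290).
Normal n = (Station 2→Station 3) × (Station 2→Station 4) = (11110, 43030, 30163).
So ∂z/∂E = −n_x/n_z = −0.36833 and ∂z/∂N = −n_y/n_z = −1.42658.
Intercept c from Station 2: 857 + 86.56 + 2.85 = 946.41.
At (322, 80): z_contact = −118.60 − 114.13 + 946.41 = 713.68 m.
Depth below ground = 828.1 − 713.68 = 114.4 m.

114.4 m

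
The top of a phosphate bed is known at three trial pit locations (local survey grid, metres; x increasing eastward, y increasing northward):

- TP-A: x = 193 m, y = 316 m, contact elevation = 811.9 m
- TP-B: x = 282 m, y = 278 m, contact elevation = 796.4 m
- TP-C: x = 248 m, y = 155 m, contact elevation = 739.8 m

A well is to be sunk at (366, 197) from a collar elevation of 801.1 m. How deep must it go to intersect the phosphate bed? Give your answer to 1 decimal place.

39.8 m

Let the plane be z = a·x + b·y + c.
TP-B−TP-A: 89a − 38b = −15.5;  TP-C−TP-A: 55a − 161b = −72.1.
Solving gives a = 0.01996, b = 0.45464.
Then c = 811.9 − a·193 − b·316 = 664.38.
At (366, 197): z_contact = 7.31 + 89.57 + 664.38 = 761.25 m.
Depth below ground = 801.1 − 761.25 = 39.8 m.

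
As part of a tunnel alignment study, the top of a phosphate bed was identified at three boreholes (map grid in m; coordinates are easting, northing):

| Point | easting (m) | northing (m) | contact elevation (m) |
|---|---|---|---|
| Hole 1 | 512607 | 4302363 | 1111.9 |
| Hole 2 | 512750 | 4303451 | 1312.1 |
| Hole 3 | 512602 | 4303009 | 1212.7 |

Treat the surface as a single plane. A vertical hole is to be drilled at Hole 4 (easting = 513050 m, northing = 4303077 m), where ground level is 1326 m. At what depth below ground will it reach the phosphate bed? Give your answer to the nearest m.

13 m

Let the plane be z = a·easting + b·northing + c.
Hole 2−Hole 1: 143a + 1088b = 200.2;  Hole 3−Hole 1: −5a + 646b = 100.8.
Solving gives a = 0.20097324, b = 0.15759267.
Then c = 1111.9 − a·512607 − b·4302363 = −779929.27.
At (513050, 4303077): z_contact = 103109.3 + 678133.4 − 779929.27 = 1313.5 m.
Depth below ground = 1326 − 1313.5 = 13 m.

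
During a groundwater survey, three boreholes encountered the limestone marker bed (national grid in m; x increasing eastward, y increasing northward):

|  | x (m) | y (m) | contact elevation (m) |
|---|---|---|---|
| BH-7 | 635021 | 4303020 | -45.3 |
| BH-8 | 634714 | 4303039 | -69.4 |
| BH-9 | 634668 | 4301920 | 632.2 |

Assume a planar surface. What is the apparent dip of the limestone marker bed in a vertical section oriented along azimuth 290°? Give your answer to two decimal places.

Two edge vectors: BH-7→BH-8 = (-307, 19, -24.1), BH-7→BH-9 = (-353, -1100, 677.5).
Normal n = (BH-7→BH-8) × (BH-7→BH-9) = (-13637.5, 216499.8, 344407).
So ∂z/∂x = −n_x/n_z = 0.03960 and ∂z/∂y = −n_y/n_z = −0.62862.
Unit vector along 290° is (sin 290°, cos 290°) = (-0.9397, 0.3420).
Slope in that direction = a·(-0.9397) + b·(0.3420) = −0.25221.
Apparent dip = arctan|0.25221| = 14.16° (true dip is 32.2°, so apparent ≤ true as expected).

14.16°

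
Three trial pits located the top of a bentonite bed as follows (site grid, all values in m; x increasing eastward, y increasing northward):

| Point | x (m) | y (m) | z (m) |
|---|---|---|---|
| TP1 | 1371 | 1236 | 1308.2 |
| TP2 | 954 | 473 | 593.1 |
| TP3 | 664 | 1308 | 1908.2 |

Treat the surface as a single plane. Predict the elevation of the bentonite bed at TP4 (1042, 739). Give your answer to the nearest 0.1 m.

Two edge vectors: TP1→TP2 = (-417, -763, -715.1), TP1→TP3 = (-707, 72, 600).
Normal n = (TP1→TP2) × (TP1→TP3) = (-406312.8, 755775.7, -569465).
So ∂z/∂x = −n_x/n_z = −0.713499 and ∂z/∂y = −n_y/n_z = 1.327168.
Intercept c from TP1: 1308.2 + 978.21 − 1640.38 = 646.03.
At (1042, 739): z = −743.5 + 980.8 + 646.03 = 883.3 m.

883.3 m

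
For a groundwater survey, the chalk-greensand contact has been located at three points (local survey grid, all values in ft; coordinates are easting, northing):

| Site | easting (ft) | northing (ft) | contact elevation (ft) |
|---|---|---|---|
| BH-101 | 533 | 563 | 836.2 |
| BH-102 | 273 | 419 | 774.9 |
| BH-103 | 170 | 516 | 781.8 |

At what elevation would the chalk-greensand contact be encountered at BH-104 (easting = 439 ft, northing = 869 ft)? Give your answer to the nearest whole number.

Let the plane be z = a·easting + b·northing + c.
BH-102−BH-101: −260a − 144b = −61.3;  BH-103−BH-101: −363a − 47b = −54.4.
Solving gives a = 0.12365, b = 0.20243.
Then c = 836.2 − a·533 − b·563 = 656.32.
At (439, 869): z = 54.3 + 175.9 + 656.32 = 886.5 ft.

887 ft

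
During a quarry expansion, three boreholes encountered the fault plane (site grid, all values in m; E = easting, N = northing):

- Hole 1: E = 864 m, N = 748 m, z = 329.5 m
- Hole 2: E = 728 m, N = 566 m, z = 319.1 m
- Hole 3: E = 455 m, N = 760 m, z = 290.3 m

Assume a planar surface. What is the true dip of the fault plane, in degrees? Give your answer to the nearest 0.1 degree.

Two edge vectors: Hole 1→Hole 2 = (-136, -182, -10.4), Hole 1→Hole 3 = (-409, 12, -39.2).
Normal n = (Hole 1→Hole 2) × (Hole 1→Hole 3) = (7259.2, -1077.6, -76070).
So ∂z/∂E = −n_x/n_z = 0.09543 and ∂z/∂N = −n_y/n_z = −0.01417.
Gradient magnitude |∇z| = √(a² + b²) = √(0.00911 + 0.00020) = 0.09647.
True dip = arctan(0.09647) = 5.5°, dipping toward W (azimuth ≈ 278°).

5.5°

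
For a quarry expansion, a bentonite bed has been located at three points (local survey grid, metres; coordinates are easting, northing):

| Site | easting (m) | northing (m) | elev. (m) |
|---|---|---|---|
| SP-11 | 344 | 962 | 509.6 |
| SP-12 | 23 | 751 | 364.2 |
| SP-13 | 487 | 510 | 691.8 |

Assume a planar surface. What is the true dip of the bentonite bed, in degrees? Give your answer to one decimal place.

Two edge vectors: SP-11→SP-12 = (-321, -211, -145.4), SP-11→SP-13 = (143, -452, 182.2).
Normal n = (SP-11→SP-12) × (SP-11→SP-13) = (-104165, 37694, 175265).
So ∂z/∂easting = −n_x/n_z = 0.59433 and ∂z/∂northing = −n_y/n_z = −0.21507.
Gradient magnitude |∇z| = √(a² + b²) = √(0.35323 + 0.04625) = 0.63205.
True dip = arctan(0.63205) = 32.3°, dipping toward WNW (azimuth ≈ 290°).

32.3°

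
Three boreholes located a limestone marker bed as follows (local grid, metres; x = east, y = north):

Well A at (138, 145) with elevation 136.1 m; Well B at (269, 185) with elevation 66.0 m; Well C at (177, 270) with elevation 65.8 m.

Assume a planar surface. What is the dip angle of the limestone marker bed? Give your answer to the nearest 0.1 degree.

Let the plane be z = a·x + b·y + c.
Well B−Well A: 131a + 40b = −70.1;  Well C−Well A: 39a + 125b = −70.3.
Solving gives a = −0.40165, b = −0.43708.
Gradient magnitude |∇z| = √(a² + b²) = √(0.16133 + 0.19104) = 0.59361.
True dip = arctan(0.59361) = 30.7°, dipping toward NE (azimuth ≈ 043°).

30.7°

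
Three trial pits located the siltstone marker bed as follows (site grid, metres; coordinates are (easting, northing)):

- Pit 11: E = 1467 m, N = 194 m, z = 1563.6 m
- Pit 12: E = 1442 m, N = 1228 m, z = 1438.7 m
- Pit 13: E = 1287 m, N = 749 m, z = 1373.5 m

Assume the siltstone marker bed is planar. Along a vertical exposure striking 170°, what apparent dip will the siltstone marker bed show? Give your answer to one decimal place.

Two edge vectors: Pit 11→Pit 12 = (-25, 1034, -124.9), Pit 11→Pit 13 = (-180, 555, -190.1).
Normal n = (Pit 11→Pit 12) × (Pit 11→Pit 13) = (-127243.9, 17729.5, 172245).
So ∂z/∂E = −n_x/n_z = 0.73874 and ∂z/∂N = −n_y/n_z = −0.10293.
Unit vector along 170° is (sin 170°, cos 170°) = (0.1736, -0.9848).
Slope in that direction = a·(0.1736) + b·(-0.9848) = 0.22965.
Apparent dip = arctan|0.22965| = 12.9° (true dip is 36.7°, so apparent ≤ true as expected).

12.9°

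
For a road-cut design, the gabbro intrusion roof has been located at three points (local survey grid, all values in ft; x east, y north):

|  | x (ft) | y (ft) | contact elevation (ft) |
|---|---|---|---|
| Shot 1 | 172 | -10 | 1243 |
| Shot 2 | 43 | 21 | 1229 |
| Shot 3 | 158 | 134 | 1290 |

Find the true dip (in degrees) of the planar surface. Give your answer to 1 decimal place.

Let the plane be z = a·x + b·y + c.
Shot 2−Shot 1: −129a + 31b = −14;  Shot 3−Shot 1: −14a + 144b = 47.
Solving gives a = 0.19143, b = 0.34500.
Gradient magnitude |∇z| = √(a² + b²) = √(0.03665 + 0.11903) = 0.39455.
True dip = arctan(0.39455) = 21.5°, dipping toward SSW (azimuth ≈ 209°).

21.5°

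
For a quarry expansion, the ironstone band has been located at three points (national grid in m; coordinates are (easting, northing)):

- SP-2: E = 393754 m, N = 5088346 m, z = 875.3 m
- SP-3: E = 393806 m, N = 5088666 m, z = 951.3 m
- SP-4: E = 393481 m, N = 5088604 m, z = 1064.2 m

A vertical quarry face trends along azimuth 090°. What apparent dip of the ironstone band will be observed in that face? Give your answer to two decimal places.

Two edge vectors: SP-2→SP-3 = (52, 320, 76), SP-2→SP-4 = (-273, 258, 188.9).
Normal n = (SP-2→SP-3) × (SP-2→SP-4) = (40840, -30570.8, 100776).
So ∂z/∂E = −n_x/n_z = −0.40526 and ∂z/∂N = −n_y/n_z = 0.30335.
Unit vector along 090° is (sin 90°, cos 90°) = (1.0000, 0.0000).
Slope in that direction = a·(1.0000) + b·(0.0000) = −0.40526.
Apparent dip = arctan|0.40526| = 22.06° (true dip is 26.8°, so apparent ≤ true as expected).

22.06°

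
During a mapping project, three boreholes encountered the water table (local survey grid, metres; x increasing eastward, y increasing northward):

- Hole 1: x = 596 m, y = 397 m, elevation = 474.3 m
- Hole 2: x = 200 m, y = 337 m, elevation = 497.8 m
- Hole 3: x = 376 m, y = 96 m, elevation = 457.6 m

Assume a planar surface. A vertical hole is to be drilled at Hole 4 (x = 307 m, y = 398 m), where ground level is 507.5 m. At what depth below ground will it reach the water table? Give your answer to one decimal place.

11.1 m

Let the plane be z = a·x + b·y + c.
Hole 2−Hole 1: −396a − 60b = 23.5;  Hole 3−Hole 1: −220a − 301b = −16.7.
Solving gives a = −0.07619, b = 0.11117.
Then c = 474.3 − a·596 − b·397 = 475.57.
At (307, 398): z_contact = −23.39 + 44.24 + 475.57 = 496.43 m.
Depth below ground = 507.5 − 496.43 = 11.1 m.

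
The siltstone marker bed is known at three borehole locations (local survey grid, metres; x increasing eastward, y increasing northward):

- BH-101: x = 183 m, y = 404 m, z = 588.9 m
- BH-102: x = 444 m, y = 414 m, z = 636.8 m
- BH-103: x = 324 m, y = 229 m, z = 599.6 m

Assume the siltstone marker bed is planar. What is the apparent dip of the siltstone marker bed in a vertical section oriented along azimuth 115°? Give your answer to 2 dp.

Two edge vectors: BH-101→BH-102 = (261, 10, 47.9), BH-101→BH-103 = (141, -175, 10.7).
Normal n = (BH-101→BH-102) × (BH-101→BH-103) = (8489.5, 3961.2, -47085).
So ∂z/∂x = −n_x/n_z = 0.18030 and ∂z/∂y = −n_y/n_z = 0.08413.
Unit vector along 115° is (sin 115°, cos 115°) = (0.9063, -0.4226).
Slope in that direction = a·(0.9063) + b·(-0.4226) = 0.12785.
Apparent dip = arctan|0.12785| = 7.29° (true dip is 11.3°, so apparent ≤ true as expected).

7.29°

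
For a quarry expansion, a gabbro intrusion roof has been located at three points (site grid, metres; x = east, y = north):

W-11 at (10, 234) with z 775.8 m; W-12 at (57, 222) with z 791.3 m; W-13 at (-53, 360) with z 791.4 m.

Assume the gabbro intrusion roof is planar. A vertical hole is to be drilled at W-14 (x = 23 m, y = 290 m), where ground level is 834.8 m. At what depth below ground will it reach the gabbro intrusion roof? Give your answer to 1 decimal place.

35.1 m

Let the plane be z = a·x + b·y + c.
W-12−W-11: 47a − 12b = 15.5;  W-13−W-11: −63a + 126b = 15.6.
Solving gives a = 0.41429, b = 0.33095.
Then c = 775.8 − a·10 − b·234 = 694.21.
At (23, 290): z_contact = 9.53 + 95.98 + 694.21 = 799.72 m.
Depth below ground = 834.8 − 799.72 = 35.1 m.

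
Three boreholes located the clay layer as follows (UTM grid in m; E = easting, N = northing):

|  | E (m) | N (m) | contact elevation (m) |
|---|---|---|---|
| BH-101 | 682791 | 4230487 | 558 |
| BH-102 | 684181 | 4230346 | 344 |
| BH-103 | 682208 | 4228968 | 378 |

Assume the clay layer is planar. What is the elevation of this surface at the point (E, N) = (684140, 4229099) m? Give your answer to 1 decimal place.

136.4 m

Let the plane be z = a·E + b·N + c.
BH-102−BH-101: 1390a − 141b = −214;  BH-103−BH-101: −583a − 1519b = −180.
Solving gives a = −0.136617535, b = 0.170933524.
Then c = 558 − a·682791 − b·4230487 = −629292.83.
At (684140, 4229099): z = −93465.5 + 722894.8 − 629292.83 = 136.4 m.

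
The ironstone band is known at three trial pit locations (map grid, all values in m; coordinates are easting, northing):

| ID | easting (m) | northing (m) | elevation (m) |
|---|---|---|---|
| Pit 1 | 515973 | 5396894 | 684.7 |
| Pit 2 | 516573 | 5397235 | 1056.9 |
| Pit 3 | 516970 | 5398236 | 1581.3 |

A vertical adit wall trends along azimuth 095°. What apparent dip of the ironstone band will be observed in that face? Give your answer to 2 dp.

Let the plane be z = a·easting + b·northing + c.
Pit 2−Pit 1: 600a + 341b = 372.2;  Pit 3−Pit 1: 997a + 1342b = 896.6.
Solving gives a = 0.41647, b = 0.35870.
Unit vector along 095° is (sin 95°, cos 95°) = (0.9962, -0.0872).
Slope in that direction = a·(0.9962) + b·(-0.0872) = 0.38362.
Apparent dip = arctan|0.38362| = 20.99° (true dip is 28.8°, so apparent ≤ true as expected).

20.99°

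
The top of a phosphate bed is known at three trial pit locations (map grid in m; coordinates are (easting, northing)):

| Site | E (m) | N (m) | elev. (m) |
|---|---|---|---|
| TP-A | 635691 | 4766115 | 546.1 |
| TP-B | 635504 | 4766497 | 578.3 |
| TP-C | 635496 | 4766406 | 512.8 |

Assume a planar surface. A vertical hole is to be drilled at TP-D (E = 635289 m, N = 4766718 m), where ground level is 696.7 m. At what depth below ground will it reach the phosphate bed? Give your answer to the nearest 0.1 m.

217.3 m

Two edge vectors: TP-A→TP-B = (-187, 382, 32.2), TP-A→TP-C = (-195, 291, -33.3).
Normal n = (TP-A→TP-B) × (TP-A→TP-C) = (-22090.8, -12506.1, 20073).
So ∂z/∂E = −n_x/n_z = 1.100523091 and ∂z/∂N = −n_y/n_z = 0.623030937.
Intercept c from TP-A: 546.1 − 699592.62 − 2969437.09 = −3668483.62.
At (635289, 4766718): z_contact = 699150.21 + 2969812.78 − 3668483.62 = 479.38 m.
Depth below ground = 696.7 − 479.38 = 217.3 m.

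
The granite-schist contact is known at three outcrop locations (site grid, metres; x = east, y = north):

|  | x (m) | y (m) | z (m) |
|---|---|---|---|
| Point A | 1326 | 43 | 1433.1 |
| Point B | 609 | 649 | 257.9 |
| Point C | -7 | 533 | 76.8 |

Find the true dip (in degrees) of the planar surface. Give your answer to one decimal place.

54.6°

Two edge vectors: Point A→Point B = (-717, 606, -1175.2), Point A→Point C = (-1333, 490, -1356.3).
Normal n = (Point A→Point B) × (Point A→Point C) = (-246069.8, 594074.5, 456468).
So ∂z/∂x = −n_x/n_z = 0.53907 and ∂z/∂y = −n_y/n_z = −1.30146.
Gradient magnitude |∇z| = √(a² + b²) = √(0.29060 + 1.69380) = 1.40869.
True dip = arctan(1.40869) = 54.6°, dipping toward NNW (azimuth ≈ 338°).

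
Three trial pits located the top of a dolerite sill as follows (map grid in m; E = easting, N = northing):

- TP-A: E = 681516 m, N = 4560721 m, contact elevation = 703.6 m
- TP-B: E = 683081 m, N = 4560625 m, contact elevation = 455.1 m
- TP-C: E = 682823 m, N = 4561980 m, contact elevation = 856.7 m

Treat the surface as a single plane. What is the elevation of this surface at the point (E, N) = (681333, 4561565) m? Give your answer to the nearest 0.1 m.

956.9 m

Let the plane be z = a·E + b·N + c.
TP-B−TP-A: 1565a − 96b = −248.5;  TP-C−TP-A: 1307a + 1259b = 153.1.
Solving gives a = −0.142266869, b = 0.269295312.
Then c = 703.6 − a·681516 − b·4560721 = −1130520.04.
At (681333, 4561565): z = −96931.1 + 1228408.1 − 1130520.04 = 956.9 m.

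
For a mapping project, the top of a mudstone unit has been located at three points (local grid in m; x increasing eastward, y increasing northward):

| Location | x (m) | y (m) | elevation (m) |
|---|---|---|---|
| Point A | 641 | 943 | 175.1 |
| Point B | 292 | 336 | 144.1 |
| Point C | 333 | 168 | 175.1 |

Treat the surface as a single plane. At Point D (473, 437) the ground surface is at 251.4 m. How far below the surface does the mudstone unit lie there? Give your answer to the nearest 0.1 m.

Let the plane be z = a·x + b·y + c.
Point B−Point A: −349a − 607b = −31;  Point C−Point A: −308a − 775b = 0.
Solving gives a = 0.28766, b = −0.11432.
Then c = 175.1 − a·641 − b·943 = 98.52.
At (473, 437): z_contact = 136.06 − 49.96 + 98.52 = 184.62 m.
Depth below ground = 251.4 − 184.62 = 66.8 m.

66.8 m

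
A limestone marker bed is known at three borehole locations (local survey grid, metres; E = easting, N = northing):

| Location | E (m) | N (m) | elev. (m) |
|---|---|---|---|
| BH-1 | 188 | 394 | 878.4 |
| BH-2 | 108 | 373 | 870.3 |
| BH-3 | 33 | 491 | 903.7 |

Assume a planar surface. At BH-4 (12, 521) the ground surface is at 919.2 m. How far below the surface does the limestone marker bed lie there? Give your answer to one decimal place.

Let the plane be z = a·E + b·N + c.
BH-2−BH-1: −80a − 21b = −8.1;  BH-3−BH-1: −155a + 97b = 25.3.
Solving gives a = 0.02310, b = 0.29773.
Then c = 878.4 − a·188 − b·394 = 756.75.
At (12, 521): z_contact = 0.28 + 155.12 + 756.75 = 912.15 m.
Depth below ground = 919.2 − 912.15 = 7.1 m.

7.1 m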